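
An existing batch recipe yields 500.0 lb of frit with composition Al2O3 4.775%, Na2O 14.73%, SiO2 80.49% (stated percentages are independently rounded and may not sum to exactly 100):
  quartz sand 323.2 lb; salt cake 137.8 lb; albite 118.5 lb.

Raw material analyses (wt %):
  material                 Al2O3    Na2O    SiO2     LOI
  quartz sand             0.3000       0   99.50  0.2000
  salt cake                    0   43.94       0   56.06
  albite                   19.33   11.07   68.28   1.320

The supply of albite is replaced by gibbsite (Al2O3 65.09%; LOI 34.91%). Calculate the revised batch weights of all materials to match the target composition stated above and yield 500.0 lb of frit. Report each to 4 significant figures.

Exact precision is maintained all the way through — values along the way are displayed, rounded to 4 significant figures, at each printed step. A single rounding finalizes each reported number — the derived quantities, including LOI, yield, glass mass, three oxide percentages, the totals, are carried starting from the weights for 500.0 lb of glass in exact precision, as quoted within the question or the answer.
Oxide mass targets, per 500.0 lb frit:
  Al2O3: 4.775% × 500.0 = 23.88 lb
  Na2O: 14.73% × 500.0 = 73.65 lb
  SiO2: 80.49% × 500.0 = 402.4 lb
Verifying the oxide balance working from each reported weight, at the basis given (oxide sums agree with the targets modulo rounding of the values):
  Al2O3: 404.5·0.003000 + 34.82·0.6509 = 23.88 lb (target 23.88 lb)
  Na2O: 167.6·0.4394 = 73.64 lb (target 73.65 lb)
  SiO2: 404.5·0.9950 = 402.5 lb (target 402.4 lb)
Mass balance on the glass: Σ batch − LOI loss = 500.0 lb (per-oxide target masses sum to 500.0 lb; stated basis 500.0 lb — any gap is answer rounding).
Summing the batch: Σ batch = 606.9 lb; loss to ignition Σ batch·LOI = 106.9 lb; yield: glass divided by total = 82.38%.

Revised batch per 500.0 lb frit:
  quartz sand: 404.5 lb
  salt cake: 167.6 lb
  gibbsite: 34.82 lb
Total batch = 606.9 lb; LOI loss = 106.9 lb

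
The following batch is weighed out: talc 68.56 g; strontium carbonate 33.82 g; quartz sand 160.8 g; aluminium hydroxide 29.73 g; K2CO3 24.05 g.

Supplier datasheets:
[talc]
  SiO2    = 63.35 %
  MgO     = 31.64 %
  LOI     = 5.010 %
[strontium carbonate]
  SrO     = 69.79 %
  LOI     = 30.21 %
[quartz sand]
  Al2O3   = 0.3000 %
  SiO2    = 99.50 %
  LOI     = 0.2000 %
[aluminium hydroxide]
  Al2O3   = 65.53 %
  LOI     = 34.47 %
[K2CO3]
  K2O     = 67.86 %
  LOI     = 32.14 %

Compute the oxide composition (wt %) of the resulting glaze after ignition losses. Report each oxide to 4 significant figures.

Glass mass = 285.0 g (batch 317.0 − LOI 31.95).
Composition: SrO 8.281%, K2O 5.726%, Al2O3 7.005%, SiO2 71.38%, MgO 7.611%

Intermediates are shown (rounded to four significant figures) at each printed step — each numeric step holds full precision in every operation. A single rounding yields every reported result; derived quantities are re-derived using the weight values per 285.0 g of glass in full precision (net glass mass, yield, totals, five oxide percentages, LOI), as they appear in problem or answer.
Delivered oxide masses:
  SrO: 33.82·0.6979 = 23.60 g
  K2O: 24.05·0.6786 = 16.32 g
  Al2O3: 160.8·0.003000 + 29.73·0.6553 = 19.96 g
  SiO2: 68.56·0.6335 + 160.8·0.9950 = 203.4 g
  MgO: 68.56·0.3164 = 21.69 g
LOI: 68.56·0.05010 + 33.82·0.3021 + 160.8·0.002000 + 29.73·0.3447 + 24.05·0.3214 = 31.95 g
Glass = total batch minus LOI = 317.0 − 31.95 = 285.0 g (= Σ oxide masses)
each oxide over glass, ×100, is wt %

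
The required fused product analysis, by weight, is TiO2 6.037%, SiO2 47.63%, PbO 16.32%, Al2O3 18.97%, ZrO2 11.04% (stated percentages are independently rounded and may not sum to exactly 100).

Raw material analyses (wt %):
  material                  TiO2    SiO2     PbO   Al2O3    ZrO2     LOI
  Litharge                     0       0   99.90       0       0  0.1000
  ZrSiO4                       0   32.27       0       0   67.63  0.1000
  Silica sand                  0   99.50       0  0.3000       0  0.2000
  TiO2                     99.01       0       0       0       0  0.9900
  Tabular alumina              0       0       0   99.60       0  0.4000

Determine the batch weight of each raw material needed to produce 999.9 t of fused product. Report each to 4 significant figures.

Working values appear, with 4-significant-figure rounding, across the worked steps — exact precision is held through every step. Every reported figure takes exactly one rounding; all derived quantities, including net glass mass, ignition loss, totals, the five compositions, yield, are rebuilt from the batch weights on 999.9 t of glass at exact precision as they appear in problem or answer.
Oxide mass targets, per 999.9 t fused product:
  TiO2: 6.037% × 999.9 = 60.36 t
  SiO2: 47.63% × 999.9 = 476.3 t
  PbO: 16.32% × 999.9 = 163.2 t
  Al2O3: 18.97% × 999.9 = 189.7 t
  ZrO2: 11.04% × 999.9 = 110.4 t
Balance tally, oxide-wise, per the reported batch figures, under the basis named above (target by target, the sums agree up to rounding of the answer):
  TiO2: 60.97·0.9901 = 60.37 t (target 60.36 t)
  SiO2: 163.2·0.3227 + 425.7·0.9950 = 476.2 t (target 476.3 t)
  PbO: 163.3·0.9990 = 163.1 t (target 163.2 t)
  Al2O3: 425.7·0.003000 + 189.2·0.9960 = 189.7 t (target 189.7 t)
  ZrO2: 163.2·0.6763 = 110.4 t (target 110.4 t)
Consistency of the glass mass: total charge less LOI = 999.8 t (oxide target masses add up to 999.9 t; stated basis 999.9 t — any gap is answer rounding).
Batch total: Σ batch = 1002 t; the LOI term Σ batch·LOI equals 2.538 t; yield, glass over the total, = 99.75%.

Batch per 999.9 t fused product:
  Litharge: 163.3 t
  ZrSiO4: 163.2 t
  Silica sand: 425.7 t
  TiO2: 60.97 t
  Tabular alumina: 189.2 t
Total batch = 1002 t; LOI loss = 2.538 t; yield = 99.75%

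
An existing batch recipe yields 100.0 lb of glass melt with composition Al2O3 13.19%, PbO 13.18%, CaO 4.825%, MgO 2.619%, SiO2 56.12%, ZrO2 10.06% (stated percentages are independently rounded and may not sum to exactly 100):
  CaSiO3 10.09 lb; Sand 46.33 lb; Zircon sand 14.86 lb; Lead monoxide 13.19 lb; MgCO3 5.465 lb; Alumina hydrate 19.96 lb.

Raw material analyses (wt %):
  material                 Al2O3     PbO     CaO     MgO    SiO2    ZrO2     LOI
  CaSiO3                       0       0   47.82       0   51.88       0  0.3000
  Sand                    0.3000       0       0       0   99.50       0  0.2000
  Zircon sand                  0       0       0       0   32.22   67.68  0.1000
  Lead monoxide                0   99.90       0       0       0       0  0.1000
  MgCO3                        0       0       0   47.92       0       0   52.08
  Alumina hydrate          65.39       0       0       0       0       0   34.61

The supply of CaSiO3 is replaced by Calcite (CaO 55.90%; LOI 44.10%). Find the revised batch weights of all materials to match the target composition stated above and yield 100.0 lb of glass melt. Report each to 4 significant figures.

Each numeric step carries full precision in all steps — mid-chain values are displayed rounded to four significant digits within the worked lines — a single rounding yields each reported number. The derived quantities (the yield, glass mass, the totals, LOI, the six compositions) are computed from the weighed amounts per 100.0 lb of glass at exact precision as they appear in the question or the answer.
Oxide mass targets, per 100.0 lb glass melt:
  Al2O3: 13.19% × 100.0 = 13.19 lb
  PbO: 13.18% × 100.0 = 13.18 lb
  CaO: 4.825% × 100.0 = 4.825 lb
  MgO: 2.619% × 100.0 = 2.619 lb
  SiO2: 56.12% × 100.0 = 56.12 lb
  ZrO2: 10.06% × 100.0 = 10.06 lb
A balance pass over the oxides, per the reported batch figures, against the basis in use (summed amounts equal target values once rounding is allowed for):
  Al2O3: 51.59·0.003000 + 19.93·0.6539 = 13.19 lb (target 13.19 lb)
  PbO: 13.19·0.9990 = 13.18 lb (target 13.18 lb)
  CaO: 8.631·0.5590 = 4.825 lb (target 4.825 lb)
  MgO: 5.465·0.4792 = 2.619 lb (target 2.619 lb)
  SiO2: 51.59·0.9950 + 14.86·0.3222 = 56.12 lb (target 56.12 lb)
  ZrO2: 14.86·0.6768 = 10.06 lb (target 10.06 lb)
Auditing the glass mass value: the batch minus its LOI: 99.98 lb (targets for the oxides total 99.99 lb; versus the stated basis of 100.0 lb — any gap is answer rounding).
Total batch = Σ batch = 113.7 lb; the LOI term Σ batch·LOI equals 13.68 lb; yield: glass divided by total = 87.96%.

Revised batch per 100.0 lb glass melt:
  Calcite: 8.631 lb
  Sand: 51.59 lb
  Zircon sand: 14.86 lb
  Lead monoxide: 13.19 lb
  MgCO3: 5.465 lb
  Alumina hydrate: 19.93 lb
Total batch = 113.7 lb; LOI loss = 13.68 lb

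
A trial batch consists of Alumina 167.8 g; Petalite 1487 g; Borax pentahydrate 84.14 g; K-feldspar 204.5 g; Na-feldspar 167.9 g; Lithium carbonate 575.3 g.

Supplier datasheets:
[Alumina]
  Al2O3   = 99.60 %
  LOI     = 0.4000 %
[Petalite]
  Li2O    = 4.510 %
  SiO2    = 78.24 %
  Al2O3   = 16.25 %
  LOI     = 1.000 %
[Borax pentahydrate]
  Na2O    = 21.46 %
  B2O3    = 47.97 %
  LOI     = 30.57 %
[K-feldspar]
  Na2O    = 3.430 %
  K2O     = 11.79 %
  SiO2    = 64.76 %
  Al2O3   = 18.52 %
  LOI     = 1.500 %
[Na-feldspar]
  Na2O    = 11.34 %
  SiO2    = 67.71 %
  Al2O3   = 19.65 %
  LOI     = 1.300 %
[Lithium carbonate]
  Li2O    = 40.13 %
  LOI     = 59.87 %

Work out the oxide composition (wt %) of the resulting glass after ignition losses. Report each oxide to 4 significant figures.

Glass mass = 2296 g (batch 2687 − LOI 390.9).
Composition: Na2O 1.921%, K2O 1.050%, Li2O 12.98%, B2O3 1.758%, SiO2 61.40%, Al2O3 20.89%

All arithmetic holds exact precision in all steps; the intermediate values are displayed, rounded to 4 significant digits, on the page. Each reported value undergoes a single rounding; derived quantities, including the yield, glass mass, the totals, ignition loss, six oxide percentages, are recomputed using the weight values per 2296 g of glass in full precision, as given in question or answer.
Oxide-by-oxide delivered mass:
  Na2O: 84.14·0.2146 + 204.5·0.03430 + 167.9·0.1134 = 44.11 g
  K2O: 204.5·0.1179 = 24.11 g
  Li2O: 1487·0.04510 + 575.3·0.4013 = 297.9 g
  B2O3: 84.14·0.4797 = 40.36 g
  SiO2: 1487·0.7824 + 204.5·0.6476 + 167.9·0.6771 = 1410 g
  Al2O3: 167.8·0.9960 + 1487·0.1625 + 204.5·0.1852 + 167.9·0.1965 = 479.6 g
LOI: 167.8·0.004000 + 1487·0.01000 + 84.14·0.3057 + 204.5·0.01500 + 167.9·0.01300 + 575.3·0.5987 = 390.9 g
Resulting glass, batch − LOI: 2687 − 390.9 = 2296 g (= Σ oxide masses)
percent by weight: oxide/glass ×100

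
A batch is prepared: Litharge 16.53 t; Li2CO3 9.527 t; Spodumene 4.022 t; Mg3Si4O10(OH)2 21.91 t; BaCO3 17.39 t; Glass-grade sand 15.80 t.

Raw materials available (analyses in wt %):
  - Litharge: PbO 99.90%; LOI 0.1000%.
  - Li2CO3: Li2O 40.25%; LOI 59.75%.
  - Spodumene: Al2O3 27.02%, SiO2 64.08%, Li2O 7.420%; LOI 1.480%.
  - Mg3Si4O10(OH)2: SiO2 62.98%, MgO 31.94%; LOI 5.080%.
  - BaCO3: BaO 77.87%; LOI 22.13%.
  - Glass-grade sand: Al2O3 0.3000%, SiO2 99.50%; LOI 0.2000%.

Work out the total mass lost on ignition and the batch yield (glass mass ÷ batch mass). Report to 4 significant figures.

LOI loss = 10.76 t; glass = 74.42 t; yield = 87.37%

The working math runs at exact precision all the way through; values along the way are displayed, rounded to four significant figures, as written — a single rounding produces every reported figure — all derived quantities, which include ignition loss, totals, net glass mass, yield, the six compositions, are computed at full float precision, as quoted within question or answer, from the weighed amounts at 74.42 t of glass.
Material-by-material LOI:
  Litharge: 16.53 × 0.001000 = 0.01653 t
  Li2CO3: 9.527 × 0.5975 = 5.692 t
  Spodumene: 4.022 × 0.01480 = 0.05953 t
  Mg3Si4O10(OH)2: 21.91 × 0.05080 = 1.113 t
  BaCO3: 17.39 × 0.2213 = 3.848 t
  Glass-grade sand: 15.80 × 0.002000 = 0.03160 t
Total LOI = 10.76 t
Glass = batch − LOI = 85.18 − 10.76 = 74.42 t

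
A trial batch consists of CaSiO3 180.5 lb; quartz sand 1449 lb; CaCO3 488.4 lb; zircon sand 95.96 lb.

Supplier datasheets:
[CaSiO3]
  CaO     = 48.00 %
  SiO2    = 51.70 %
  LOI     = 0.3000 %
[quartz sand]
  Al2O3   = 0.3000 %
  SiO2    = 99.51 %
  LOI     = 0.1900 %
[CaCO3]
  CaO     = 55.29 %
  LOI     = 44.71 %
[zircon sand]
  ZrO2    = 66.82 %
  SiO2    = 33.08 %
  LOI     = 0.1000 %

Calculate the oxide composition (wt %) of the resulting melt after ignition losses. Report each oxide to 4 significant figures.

Glass mass = 1992 lb (batch 2214 − LOI 221.8).
Composition: Al2O3 0.2182%, CaO 17.90%, ZrO2 3.219%, SiO2 78.66%

Full float precision is kept through the solve; values along the way are shown, rounded to 4 significant digits, alongside each step — exactly one rounding lands on every reported value — derived quantities, which include yield, net glass mass, the totals, the four compositions, ignition loss, are re-derived in full float precision, as set out in the problem or the answer, starting from the weights on 1992 lb of glass.
What the batch supplies per oxide:
  Al2O3: 1449·0.003000 = 4.347 lb
  CaO: 180.5·0.4800 + 488.4·0.5529 = 356.7 lb
  ZrO2: 95.96·0.6682 = 64.12 lb
  SiO2: 180.5·0.5170 + 1449·0.9951 + 95.96·0.3308 = 1567 lb
LOI: 180.5·0.003000 + 1449·0.001900 + 488.4·0.4471 + 95.96·0.001000 = 221.8 lb
Glass mass = batch − LOI = 2214 − 221.8 = 1992 lb (matching Σ of the oxides)
each oxide over glass, ×100, is wt %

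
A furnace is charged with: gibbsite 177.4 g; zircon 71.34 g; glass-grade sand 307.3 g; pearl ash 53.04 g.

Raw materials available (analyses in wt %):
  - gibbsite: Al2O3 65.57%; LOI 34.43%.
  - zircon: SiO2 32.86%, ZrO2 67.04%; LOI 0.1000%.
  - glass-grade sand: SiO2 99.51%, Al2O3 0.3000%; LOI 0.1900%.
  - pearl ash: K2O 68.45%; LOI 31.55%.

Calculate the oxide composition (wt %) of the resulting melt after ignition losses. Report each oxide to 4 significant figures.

Glass mass = 530.6 g (batch 609.1 − LOI 78.47).
Composition: SiO2 62.05%, ZrO2 9.013%, K2O 6.842%, Al2O3 22.10%

The whole derivation runs at full precision at every stage — the intermediate values are printed with 4-significant-figure rounding when written out — each reported figure is rounded a single time. Derived quantities (totals, ignition loss, yield, net glass mass, four oxide percentages) are computed at full float precision using the weight values on 530.6 g of glass as they appear in the question or the answer.
What the batch supplies per oxide:
  SiO2: 71.34·0.3286 + 307.3·0.9951 = 329.2 g
  ZrO2: 71.34·0.6704 = 47.83 g
  K2O: 53.04·0.6845 = 36.31 g
  Al2O3: 177.4·0.6557 + 307.3·0.003000 = 117.2 g
LOI: 177.4·0.3443 + 71.34·0.001000 + 307.3·0.001900 + 53.04·0.3155 = 78.47 g
batch − LOI leaves glass = 609.1 − 78.47 = 530.6 g (the oxide masses sum to this)
wt % = 100 × oxide mass / glass mass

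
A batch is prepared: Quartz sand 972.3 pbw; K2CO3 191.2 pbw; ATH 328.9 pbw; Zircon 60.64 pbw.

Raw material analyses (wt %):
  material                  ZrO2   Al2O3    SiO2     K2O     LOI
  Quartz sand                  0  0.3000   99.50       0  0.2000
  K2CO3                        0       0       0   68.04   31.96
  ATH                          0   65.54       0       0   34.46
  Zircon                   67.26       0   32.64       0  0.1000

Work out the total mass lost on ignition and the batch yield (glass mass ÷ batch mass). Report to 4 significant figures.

The intermediate values are displayed, rounded to four significant digits, across the worked steps; full precision is carried from start to finish — each reported figure undergoes a single rounding — derived quantities (the yield, totals, LOI, the four compositions, glass mass) are carried from the weighed amounts for 1377 pbw of glass at full precision as written in the problem or answer text.
LOI of each material in turn:
  Quartz sand: 972.3 × 0.002000 = 1.945 pbw
  K2CO3: 191.2 × 0.3196 = 61.11 pbw
  ATH: 328.9 × 0.3446 = 113.3 pbw
  Zircon: 60.64 × 0.001000 = 0.06064 pbw
Total LOI = 176.5 pbw
Glass = batch − LOI = 1553 − 176.5 = 1377 pbw

LOI loss = 176.5 pbw; glass = 1377 pbw; yield = 88.64%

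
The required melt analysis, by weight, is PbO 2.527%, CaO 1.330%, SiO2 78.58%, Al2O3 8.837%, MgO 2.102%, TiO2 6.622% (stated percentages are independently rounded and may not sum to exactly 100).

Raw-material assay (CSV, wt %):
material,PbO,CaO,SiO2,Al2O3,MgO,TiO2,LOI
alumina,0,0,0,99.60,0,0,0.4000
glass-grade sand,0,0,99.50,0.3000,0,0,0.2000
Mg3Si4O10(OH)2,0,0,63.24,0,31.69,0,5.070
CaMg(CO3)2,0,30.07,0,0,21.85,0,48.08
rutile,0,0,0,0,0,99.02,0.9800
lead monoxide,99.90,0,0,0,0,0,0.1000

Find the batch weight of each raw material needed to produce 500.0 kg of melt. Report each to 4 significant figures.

Batch per 500.0 kg melt:
  alumina: 43.21 kg
  glass-grade sand: 383.5 kg
  Mg3Si4O10(OH)2: 17.92 kg
  CaMg(CO3)2: 22.12 kg
  rutile: 33.44 kg
  lead monoxide: 12.65 kg
Total batch = 512.8 kg; LOI loss = 12.82 kg; yield = 97.50%

Each numeric step keeps full precision throughout. Working values are displayed rounded to 4 significant digits at each printed step; a single rounding finalizes each reported figure. The derived quantities (yield, ignition loss, the totals, the six compositions, net glass mass) are re-derived from the weighed amounts on 500.0 kg of glass at full precision, as quoted within question or answer.
Target masses of each oxide per 500.0 kg melt:
  PbO: 2.527% × 500.0 = 12.64 kg
  CaO: 1.330% × 500.0 = 6.650 kg
  SiO2: 78.58% × 500.0 = 392.9 kg
  Al2O3: 8.837% × 500.0 = 44.18 kg
  MgO: 2.102% × 500.0 = 10.51 kg
  TiO2: 6.622% × 500.0 = 33.11 kg
Checking each oxide sum per the reported batch figures, for the quoted basis mass (sum by sum, the targets are met once rounding is allowed for):
  PbO: 12.65·0.9990 = 12.64 kg (target 12.64 kg)
  CaO: 22.12·0.3007 = 6.651 kg (target 6.650 kg)
  SiO2: 383.5·0.9950 + 17.92·0.6324 = 392.9 kg (target 392.9 kg)
  Al2O3: 43.21·0.9960 + 383.5·0.003000 = 44.19 kg (target 44.18 kg)
  MgO: 17.92·0.3169 + 22.12·0.2185 = 10.51 kg (target 10.51 kg)
  TiO2: 33.44·0.9902 = 33.11 kg (target 33.11 kg)
Mass balance on the glass: Σ batch − LOI loss = 500.0 kg (the Σ of target masses is 500.0 kg; versus the stated basis of 500.0 kg — any gap is answer rounding).
Adding the batch up: Σ batch = 512.8 kg; LOI loss = Σ batch·LOI = 12.82 kg; yield = glass ÷ total batch = 97.50%.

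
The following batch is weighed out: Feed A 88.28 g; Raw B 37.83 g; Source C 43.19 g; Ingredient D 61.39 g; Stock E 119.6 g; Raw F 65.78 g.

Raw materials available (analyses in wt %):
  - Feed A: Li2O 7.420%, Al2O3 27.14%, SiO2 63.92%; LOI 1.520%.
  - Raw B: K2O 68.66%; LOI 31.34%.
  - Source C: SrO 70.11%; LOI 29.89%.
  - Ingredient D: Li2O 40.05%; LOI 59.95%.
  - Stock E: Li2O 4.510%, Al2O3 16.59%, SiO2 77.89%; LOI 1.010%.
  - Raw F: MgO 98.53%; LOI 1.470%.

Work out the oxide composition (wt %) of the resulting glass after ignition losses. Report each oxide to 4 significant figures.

All internal work keeps exact precision through the solve. In-progress results are printed rounded off to 4 significant figures across the worked steps — every reported number sees exactly one rounding — the derived quantities are computed at full precision (the totals, the six compositions, ignition loss, the yield, net glass mass) starting from the weights per 351.0 g of glass precisely as stated by the problem or answer text.
Oxide masses out of the charge:
  K2O: 37.83·0.6866 = 25.97 g
  MgO: 65.78·0.9853 = 64.81 g
  Li2O: 88.28·0.07420 + 61.39·0.4005 + 119.6·0.04510 = 36.53 g
  SrO: 43.19·0.7011 = 30.28 g
  Al2O3: 88.28·0.2714 + 119.6·0.1659 = 43.80 g
  SiO2: 88.28·0.6392 + 119.6·0.7789 = 149.6 g
LOI: 88.28·0.01520 + 37.83·0.3134 + 43.19·0.2989 + 61.39·0.5995 + 119.6·0.01010 + 65.78·0.01470 = 65.09 g
Glass = total batch minus LOI = 416.1 − 65.09 = 351.0 g (equal to the oxide-mass sum)
wt % = 100 × oxide mass / glass mass

Glass mass = 351.0 g (batch 416.1 − LOI 65.09).
Composition: K2O 7.400%, MgO 18.47%, Li2O 10.41%, SrO 8.627%, Al2O3 12.48%, SiO2 42.62%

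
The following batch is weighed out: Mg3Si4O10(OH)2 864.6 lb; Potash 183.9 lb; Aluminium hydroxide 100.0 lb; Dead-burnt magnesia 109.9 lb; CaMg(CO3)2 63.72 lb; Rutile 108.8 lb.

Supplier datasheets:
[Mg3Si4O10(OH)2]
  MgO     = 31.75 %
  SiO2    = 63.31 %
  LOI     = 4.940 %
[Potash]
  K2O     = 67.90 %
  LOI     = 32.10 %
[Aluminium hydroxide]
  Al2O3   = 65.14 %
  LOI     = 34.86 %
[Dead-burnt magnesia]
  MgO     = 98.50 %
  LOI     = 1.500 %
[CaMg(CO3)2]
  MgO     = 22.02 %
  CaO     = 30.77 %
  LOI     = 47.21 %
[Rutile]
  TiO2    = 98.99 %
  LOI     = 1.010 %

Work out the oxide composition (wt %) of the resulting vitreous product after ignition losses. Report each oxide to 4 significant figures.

The intermediate values are shown rounded to 4 significant digits in the printout; every computation keeps full float precision at every stage. Each reported result takes exactly one rounding; all derived quantities (the yield, the six compositions, net glass mass, ignition loss, totals) are carried starting from the weights per 1261 lb of glass in full precision as set out in question or answer.
Oxide-by-oxide delivered mass:
  MgO: 864.6·0.3175 + 109.9·0.9850 + 63.72·0.2202 = 396.8 lb
  CaO: 63.72·0.3077 = 19.61 lb
  K2O: 183.9·0.6790 = 124.9 lb
  SiO2: 864.6·0.6331 = 547.4 lb
  TiO2: 108.8·0.9899 = 107.7 lb
  Al2O3: 100.0·0.6514 = 65.14 lb
LOI: 864.6·0.04940 + 183.9·0.3210 + 100.0·0.3486 + 109.9·0.01500 + 63.72·0.4721 + 108.8·0.01010 = 169.4 lb
Glass mass = batch − LOI = 1431 − 169.4 = 1261 lb (= Σ oxide masses)
wt %: oxide over glass, times 100

Glass mass = 1261 lb (batch 1431 − LOI 169.4).
Composition: MgO 31.45%, CaO 1.554%, K2O 9.898%, SiO2 43.39%, TiO2 8.538%, Al2O3 5.164%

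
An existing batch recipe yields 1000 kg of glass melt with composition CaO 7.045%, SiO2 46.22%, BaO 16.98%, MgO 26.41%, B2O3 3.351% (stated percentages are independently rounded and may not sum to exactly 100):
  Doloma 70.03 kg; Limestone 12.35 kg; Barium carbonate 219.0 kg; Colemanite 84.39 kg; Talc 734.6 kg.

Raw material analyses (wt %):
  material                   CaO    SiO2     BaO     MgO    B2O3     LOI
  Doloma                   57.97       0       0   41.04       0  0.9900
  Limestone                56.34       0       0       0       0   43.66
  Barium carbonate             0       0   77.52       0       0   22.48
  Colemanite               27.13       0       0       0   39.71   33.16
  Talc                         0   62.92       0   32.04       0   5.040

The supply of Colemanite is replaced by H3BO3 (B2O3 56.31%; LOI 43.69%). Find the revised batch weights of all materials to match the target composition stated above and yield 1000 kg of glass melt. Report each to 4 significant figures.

Revised batch per 1000 kg glass melt:
  Doloma: 70.03 kg
  Limestone: 52.99 kg
  Barium carbonate: 219.0 kg
  H3BO3: 59.51 kg
  Talc: 734.6 kg
Total batch = 1136 kg; LOI loss = 136.1 kg

Rounding to four significant figures governs every working value as displayed; the whole derivation keeps full precision in every operation — a single rounding completes every reported figure. All derived quantities, including LOI, the totals, net glass mass, the yield, five oxide percentages, are rebuilt using the weight values for 1000 kg of glass at exact precision, exactly as printed in the problem or answer text.
Per-oxide target masses for 1000 kg glass melt:
  CaO: 7.045% × 1000 = 70.45 kg
  SiO2: 46.22% × 1000 = 462.2 kg
  BaO: 16.98% × 1000 = 169.8 kg
  MgO: 26.41% × 1000 = 264.1 kg
  B2O3: 3.351% × 1000 = 33.51 kg
Mass-balance tally per oxide working from each reported weight, under the basis named above (delivered sums recover each target inside rounding margins):
  CaO: 70.03·0.5797 + 52.99·0.5634 = 70.45 kg (target 70.45 kg)
  SiO2: 734.6·0.6292 = 462.2 kg (target 462.2 kg)
  BaO: 219.0·0.7752 = 169.8 kg (target 169.8 kg)
  MgO: 70.03·0.4104 + 734.6·0.3204 = 264.1 kg (target 264.1 kg)
  B2O3: 59.51·0.5631 = 33.51 kg (target 33.51 kg)
Consistency of the glass mass: net batch after ignition = 1000 kg (targets for the oxides total 1000 kg; the stated basis being 1000 kg — rounding explains the deltas).
Batch grand total — Σ batch = 1136 kg; LOI loss = Σ batch·LOI = 136.1 kg; the yield ratio, glass ÷ batch: 88.02%.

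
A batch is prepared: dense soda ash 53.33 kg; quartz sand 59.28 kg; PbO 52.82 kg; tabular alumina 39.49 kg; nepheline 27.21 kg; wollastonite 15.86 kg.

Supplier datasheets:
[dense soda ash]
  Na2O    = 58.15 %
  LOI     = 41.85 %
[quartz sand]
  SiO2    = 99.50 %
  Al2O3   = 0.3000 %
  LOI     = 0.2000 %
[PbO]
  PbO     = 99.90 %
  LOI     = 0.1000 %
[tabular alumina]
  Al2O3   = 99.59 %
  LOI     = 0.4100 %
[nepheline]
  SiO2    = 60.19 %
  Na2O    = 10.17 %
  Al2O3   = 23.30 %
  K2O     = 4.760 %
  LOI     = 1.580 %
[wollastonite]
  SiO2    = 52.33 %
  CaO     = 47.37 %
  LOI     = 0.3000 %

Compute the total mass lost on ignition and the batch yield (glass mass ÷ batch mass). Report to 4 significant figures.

Rounding to 4 significant figures applies to each in-between result as printed — the working math holds full precision through every step. Every reported figure is rounded just once. All derived quantities, including six oxide percentages, LOI, yield, net glass mass, totals, are recomputed starting from the weights on 224.9 kg of glass at full precision, as written in the problem or the answer.
Loss on ignition, line by line:
  dense soda ash: 53.33 × 0.4185 = 22.32 kg
  quartz sand: 59.28 × 0.002000 = 0.1186 kg
  PbO: 52.82 × 0.001000 = 0.05282 kg
  tabular alumina: 39.49 × 0.004100 = 0.1619 kg
  nepheline: 27.21 × 0.01580 = 0.4299 kg
  wollastonite: 15.86 × 0.003000 = 0.04758 kg
Total LOI = 23.13 kg
Glass = batch − LOI = 248.0 − 23.13 = 224.9 kg

LOI loss = 23.13 kg; glass = 224.9 kg; yield = 90.67%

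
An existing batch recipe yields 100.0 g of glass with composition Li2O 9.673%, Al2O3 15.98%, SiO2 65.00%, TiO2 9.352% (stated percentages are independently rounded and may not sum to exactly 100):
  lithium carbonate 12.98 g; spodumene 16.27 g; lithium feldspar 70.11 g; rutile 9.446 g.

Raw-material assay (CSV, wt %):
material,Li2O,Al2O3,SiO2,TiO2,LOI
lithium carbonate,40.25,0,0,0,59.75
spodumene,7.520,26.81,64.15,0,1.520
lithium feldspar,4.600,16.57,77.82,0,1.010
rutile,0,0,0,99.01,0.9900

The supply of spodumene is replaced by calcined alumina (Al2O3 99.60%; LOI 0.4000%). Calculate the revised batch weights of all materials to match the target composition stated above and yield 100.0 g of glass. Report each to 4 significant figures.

Values along the way are shown with 4-significant-figure rounding within the worked lines — the whole derivation runs at full float precision through every step; a single rounding produces every reported figure — the derived quantities are rebuilt starting from the weights at 100.0 g of glass in full float precision (net glass mass, the four compositions, yield, the totals, ignition loss) as given in problem or answer.
The oxide mass targets at 100.0 g glass:
  Li2O: 9.673% × 100.0 = 9.673 g
  Al2O3: 15.98% × 100.0 = 15.98 g
  SiO2: 65.00% × 100.0 = 65.00 g
  TiO2: 9.352% × 100.0 = 9.352 g
Oxide-by-oxide audit per the reported batch figures, versus the basis set out (sums match the target masses inside rounding margins):
  Li2O: 14.49·0.4025 + 83.53·0.04600 = 9.675 g (target 9.673 g)
  Al2O3: 2.148·0.9960 + 83.53·0.1657 = 15.98 g (target 15.98 g)
  SiO2: 83.53·0.7782 = 65.00 g (target 65.00 g)
  TiO2: 9.446·0.9901 = 9.352 g (target 9.352 g)
The glass-mass cross-check: batch Σ − ignition loss = 100.0 g (the targets, summed, come to 100.0 g; against the stated basis, 100.0 g — any gap is answer rounding).
Whole-batch sum: Σ batch = 109.6 g; LOI loss = Σ batch·LOI = 9.604 g; yield: glass divided by total = 91.24%.

Revised batch per 100.0 g glass:
  lithium carbonate: 14.49 g
  calcined alumina: 2.148 g
  lithium feldspar: 83.53 g
  rutile: 9.446 g
Total batch = 109.6 g; LOI loss = 9.604 g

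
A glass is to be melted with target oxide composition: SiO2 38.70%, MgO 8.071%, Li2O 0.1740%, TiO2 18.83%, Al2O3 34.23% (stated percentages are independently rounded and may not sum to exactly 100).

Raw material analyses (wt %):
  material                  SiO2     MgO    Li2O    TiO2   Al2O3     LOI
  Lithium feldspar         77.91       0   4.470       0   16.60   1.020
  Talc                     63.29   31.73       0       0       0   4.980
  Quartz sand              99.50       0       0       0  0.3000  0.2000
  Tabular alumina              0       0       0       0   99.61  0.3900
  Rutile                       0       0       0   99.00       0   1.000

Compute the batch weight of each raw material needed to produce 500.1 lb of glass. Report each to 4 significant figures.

Intermediates appear rounded to four significant figures within the worked lines; the whole derivation holds full float precision at every stage; each reported result sees exactly one rounding. The derived quantities (ignition loss, totals, glass mass, yield, five oxide percentages) are recomputed from the weighed amounts at 500.1 lb of glass in full float precision exactly as shown in the problem or answer text.
Target oxide masses per 500.1 lb glass:
  SiO2: 38.70% × 500.1 = 193.5 lb
  MgO: 8.071% × 500.1 = 40.36 lb
  Li2O: 0.1740% × 500.1 = 0.8702 lb
  TiO2: 18.83% × 500.1 = 94.17 lb
  Al2O3: 34.23% × 500.1 = 171.2 lb
Checking each oxide sum applying the batch weights above, on the stated basis (sum by sum, the targets are met once rounding is allowed for):
  SiO2: 19.47·0.7791 + 127.2·0.6329 + 98.35·0.9950 = 193.5 lb (target 193.5 lb)
  MgO: 127.2·0.3173 = 40.36 lb (target 40.36 lb)
  Li2O: 19.47·0.04470 = 0.8703 lb (target 0.8702 lb)
  TiO2: 95.12·0.9900 = 94.17 lb (target 94.17 lb)
  Al2O3: 19.47·0.1660 + 98.35·0.003000 + 168.3·0.9961 = 171.2 lb (target 171.2 lb)
Auditing the glass mass value: net batch after ignition = 500.1 lb (summing oxide targets gives 500.1 lb; versus the stated basis of 500.1 lb — rounding explains the deltas).
Total batch = Σ batch = 508.4 lb; ignition loss, Σ(batch × LOI) = 8.337 lb; yield: glass divided by total = 98.36%.

Batch per 500.1 lb glass:
  Lithium feldspar: 19.47 lb
  Talc: 127.2 lb
  Quartz sand: 98.35 lb
  Tabular alumina: 168.3 lb
  Rutile: 95.12 lb
Total batch = 508.4 lb; LOI loss = 8.337 lb; yield = 98.36%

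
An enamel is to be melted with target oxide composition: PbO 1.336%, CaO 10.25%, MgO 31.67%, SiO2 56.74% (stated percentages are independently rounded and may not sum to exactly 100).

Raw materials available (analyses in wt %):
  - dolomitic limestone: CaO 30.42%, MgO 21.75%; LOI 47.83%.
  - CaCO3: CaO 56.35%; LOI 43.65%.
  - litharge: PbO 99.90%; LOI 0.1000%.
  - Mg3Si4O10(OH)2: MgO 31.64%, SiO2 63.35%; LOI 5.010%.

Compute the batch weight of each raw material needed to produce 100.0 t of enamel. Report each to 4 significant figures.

Rounding to 4 significant digits extends to each intermediate as displayed; every computation runs at full precision at all times — each reported figure takes exactly one rounding — the derived quantities (net glass mass, the totals, LOI, the four compositions, the yield) are computed using the weight values on 100.0 t of glass in exact precision as given in problem or answer.
Target masses of each oxide per 100.0 t enamel:
  PbO: 1.336% × 100.0 = 1.336 t
  CaO: 10.25% × 100.0 = 10.25 t
  MgO: 31.67% × 100.0 = 31.67 t
  SiO2: 56.74% × 100.0 = 56.74 t
Verifying the oxide balance applying the batch weights above, versus the basis set out (sum by sum, the targets are met within answer rounding):
  PbO: 1.337·0.9990 = 1.336 t (target 1.336 t)
  CaO: 15.32·0.3042 + 9.921·0.5635 = 10.25 t (target 10.25 t)
  MgO: 15.32·0.2175 + 89.57·0.3164 = 31.67 t (target 31.67 t)
  SiO2: 89.57·0.6335 = 56.74 t (target 56.74 t)
Glass-mass sanity pass: batch total minus LOI = 100.0 t (targets for the oxides total 100.0 t; with the basis standing at 100.0 t — rounding explains the deltas).
Adding the batch up: Σ batch = 116.1 t; the LOI term Σ batch·LOI equals 16.15 t; glass ÷ batch gives a yield of 86.10%.

Batch per 100.0 t enamel:
  dolomitic limestone: 15.32 t
  CaCO3: 9.921 t
  litharge: 1.337 t
  Mg3Si4O10(OH)2: 89.57 t
Total batch = 116.1 t; LOI loss = 16.15 t; yield = 86.10%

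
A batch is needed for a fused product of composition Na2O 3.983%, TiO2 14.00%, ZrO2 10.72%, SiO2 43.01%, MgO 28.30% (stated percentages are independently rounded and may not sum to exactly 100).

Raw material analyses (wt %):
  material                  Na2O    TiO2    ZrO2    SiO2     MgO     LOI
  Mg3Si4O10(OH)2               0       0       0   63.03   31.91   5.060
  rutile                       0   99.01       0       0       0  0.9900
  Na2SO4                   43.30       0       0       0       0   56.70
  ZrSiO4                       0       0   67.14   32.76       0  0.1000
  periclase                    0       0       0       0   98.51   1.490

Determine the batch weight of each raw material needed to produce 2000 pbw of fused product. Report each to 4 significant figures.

Batch per 2000 pbw fused product:
  Mg3Si4O10(OH)2: 1199 pbw
  rutile: 282.8 pbw
  Na2SO4: 184.0 pbw
  ZrSiO4: 319.3 pbw
  periclase: 186.2 pbw
Total batch = 2171 pbw; LOI loss = 170.9 pbw; yield = 92.13%

Intermediates are shown, with 4-significant-digit rounding, as written — all internal work carries full float precision at all times; each reported value includes exactly one rounding. The derived quantities, which include glass mass, LOI, the five compositions, the yield, totals, are re-derived at full precision, precisely as stated by the problem or answer text, from the batch weights for 2000 pbw of glass.
The oxide mass targets at 2000 pbw fused product:
  Na2O: 3.983% × 2000 = 79.66 pbw
  TiO2: 14.00% × 2000 = 280.0 pbw
  ZrO2: 10.72% × 2000 = 214.4 pbw
  SiO2: 43.01% × 2000 = 860.2 pbw
  MgO: 28.30% × 2000 = 566.0 pbw
Balance tally, oxide-wise, with the batch weights as given, relative to the basis at hand (every target is met by its sum once rounding is allowed for):
  Na2O: 184.0·0.4330 = 79.67 pbw (target 79.66 pbw)
  TiO2: 282.8·0.9901 = 280.0 pbw (target 280.0 pbw)
  ZrO2: 319.3·0.6714 = 214.4 pbw (target 214.4 pbw)
  SiO2: 1199·0.6303 + 319.3·0.3276 = 860.3 pbw (target 860.2 pbw)
  MgO: 1199·0.3191 + 186.2·0.9851 = 566.0 pbw (target 566.0 pbw)
Glass mass check: Σ batch − LOI loss = 2000 pbw (summing oxide targets gives 2000 pbw; basis as stated: 2000 pbw — a pure rounding effect).
Total batch = Σ batch = 2171 pbw; LOI loss = Σ batch·LOI = 170.9 pbw; yield: glass divided by total = 92.13%.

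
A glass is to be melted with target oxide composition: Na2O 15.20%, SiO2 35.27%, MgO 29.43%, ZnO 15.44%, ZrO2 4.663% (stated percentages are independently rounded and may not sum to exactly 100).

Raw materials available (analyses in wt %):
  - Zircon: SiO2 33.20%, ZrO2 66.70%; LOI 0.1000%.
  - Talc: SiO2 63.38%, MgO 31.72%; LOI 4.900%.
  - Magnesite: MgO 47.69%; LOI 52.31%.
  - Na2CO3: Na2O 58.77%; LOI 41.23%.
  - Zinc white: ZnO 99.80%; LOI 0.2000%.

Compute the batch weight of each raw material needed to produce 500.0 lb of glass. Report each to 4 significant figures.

Batch per 500.0 lb glass:
  Zircon: 34.96 lb
  Talc: 259.9 lb
  Magnesite: 135.7 lb
  Na2CO3: 129.3 lb
  Zinc white: 77.35 lb
Total batch = 637.2 lb; LOI loss = 137.2 lb; yield = 78.47%

Each numeric step maintains full precision from first step to last — mid-chain values are shown rounded to 4 significant digits as written — every reported number takes exactly one rounding; the derived quantities are computed starting from the weights at 500.0 lb of glass at exact precision (totals, net glass mass, ignition loss, the yield, five oxide percentages) as they appear in problem or answer.
Target oxide masses per 500.0 lb glass:
  Na2O: 15.20% × 500.0 = 76.00 lb
  SiO2: 35.27% × 500.0 = 176.4 lb
  MgO: 29.43% × 500.0 = 147.2 lb
  ZnO: 15.44% × 500.0 = 77.20 lb
  ZrO2: 4.663% × 500.0 = 23.32 lb
Checking each oxide sum given the weights on record, relative to the basis at hand (oxide sums agree with the targets up to rounding of the answer):
  Na2O: 129.3·0.5877 = 75.99 lb (target 76.00 lb)
  SiO2: 34.96·0.3320 + 259.9·0.6338 = 176.3 lb (target 176.4 lb)
  MgO: 259.9·0.3172 + 135.7·0.4769 = 147.2 lb (target 147.2 lb)
  ZnO: 77.35·0.9980 = 77.20 lb (target 77.20 lb)
  ZrO2: 34.96·0.6670 = 23.32 lb (target 23.32 lb)
Glass mass check: whole batch net of LOI = 500.0 lb (per-oxide target masses sum to 500.0 lb; against the stated basis, 500.0 lb — rounding explains the deltas).
Adding the batch up: Σ batch = 637.2 lb; loss to ignition Σ batch·LOI = 137.2 lb; the yield ratio, glass ÷ batch: 78.47%.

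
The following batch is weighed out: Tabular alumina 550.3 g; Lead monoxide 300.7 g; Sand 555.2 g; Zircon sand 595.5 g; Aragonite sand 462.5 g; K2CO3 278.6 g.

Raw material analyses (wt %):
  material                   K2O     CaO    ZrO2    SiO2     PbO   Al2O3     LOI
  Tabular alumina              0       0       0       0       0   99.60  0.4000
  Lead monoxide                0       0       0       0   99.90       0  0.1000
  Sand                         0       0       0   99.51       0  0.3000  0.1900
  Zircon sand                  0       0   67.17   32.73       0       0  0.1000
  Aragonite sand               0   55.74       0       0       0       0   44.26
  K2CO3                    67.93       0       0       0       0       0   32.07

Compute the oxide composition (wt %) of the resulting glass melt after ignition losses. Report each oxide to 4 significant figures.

Glass mass = 2445 g (batch 2743 − LOI 298.2).
Composition: K2O 7.742%, CaO 10.55%, ZrO2 16.36%, SiO2 30.57%, PbO 12.29%, Al2O3 22.49%

The working math carries exact precision through the solve. Mid-chain values are printed rounded off to 4 significant figures alongside each step — each reported figure sees exactly one rounding; the derived quantities are recomputed at exact precision (yield, ignition loss, net glass mass, totals, six oxide percentages) from the weighed amounts per 2445 g of glass, as written in question or answer.
Mass of each oxide from the mix:
  K2O: 278.6·0.6793 = 189.3 g
  CaO: 462.5·0.5574 = 257.8 g
  ZrO2: 595.5·0.6717 = 400.0 g
  SiO2: 555.2·0.9951 + 595.5·0.3273 = 747.4 g
  PbO: 300.7·0.9990 = 300.4 g
  Al2O3: 550.3·0.9960 + 555.2·0.003000 = 549.8 g
LOI: 550.3·0.004000 + 300.7·0.001000 + 555.2·0.001900 + 595.5·0.001000 + 462.5·0.4426 + 278.6·0.3207 = 298.2 g
Glass = total batch minus LOI = 2743 − 298.2 = 2445 g (the oxide masses sum to this)
each wt % is 100 × oxide ÷ glass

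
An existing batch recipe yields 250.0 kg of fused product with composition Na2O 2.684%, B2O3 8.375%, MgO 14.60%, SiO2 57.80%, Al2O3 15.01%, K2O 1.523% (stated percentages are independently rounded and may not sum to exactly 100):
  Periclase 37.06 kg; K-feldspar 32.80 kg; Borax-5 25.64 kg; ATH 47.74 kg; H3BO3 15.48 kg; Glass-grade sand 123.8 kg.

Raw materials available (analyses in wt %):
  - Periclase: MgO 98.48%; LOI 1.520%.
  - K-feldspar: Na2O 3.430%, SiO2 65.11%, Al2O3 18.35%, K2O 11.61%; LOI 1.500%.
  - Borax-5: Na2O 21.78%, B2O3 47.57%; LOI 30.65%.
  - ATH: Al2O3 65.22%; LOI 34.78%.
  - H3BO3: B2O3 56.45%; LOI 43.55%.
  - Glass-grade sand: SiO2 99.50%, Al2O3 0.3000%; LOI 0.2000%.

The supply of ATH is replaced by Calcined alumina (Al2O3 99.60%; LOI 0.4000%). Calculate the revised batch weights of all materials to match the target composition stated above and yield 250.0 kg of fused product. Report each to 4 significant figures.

Revised batch per 250.0 kg fused product:
  Periclase: 37.06 kg
  K-feldspar: 32.80 kg
  Borax-5: 25.64 kg
  Calcined alumina: 31.26 kg
  H3BO3: 15.48 kg
  Glass-grade sand: 123.8 kg
Total batch = 266.0 kg; LOI loss = 16.03 kg

The working math holds full float precision through every step; in-progress results are printed rounded off to 4 significant digits when written out; every reported number is rounded once only; all derived quantities (glass mass, ignition loss, the totals, six oxide percentages, the yield) are computed at full float precision using the weight values on 250.0 kg of glass as they appear in question or answer.
Oxide-by-oxide targets in 250.0 kg fused product:
  Na2O: 2.684% × 250.0 = 6.710 kg
  B2O3: 8.375% × 250.0 = 20.94 kg
  MgO: 14.60% × 250.0 = 36.50 kg
  SiO2: 57.80% × 250.0 = 144.5 kg
  Al2O3: 15.01% × 250.0 = 37.52 kg
  K2O: 1.523% × 250.0 = 3.808 kg
Mass-balance tally per oxide on the weights just shown, versus the basis set out (target by target, the sums agree within answer rounding):
  Na2O: 32.80·0.03430 + 25.64·0.2178 = 6.709 kg (target 6.710 kg)
  B2O3: 25.64·0.4757 + 15.48·0.5645 = 20.94 kg (target 20.94 kg)
  MgO: 37.06·0.9848 = 36.50 kg (target 36.50 kg)
  SiO2: 32.80·0.6511 + 123.8·0.9950 = 144.5 kg (target 144.5 kg)
  Al2O3: 32.80·0.1835 + 31.26·0.9960 + 123.8·0.003000 = 37.53 kg (target 37.52 kg)
  K2O: 32.80·0.1161 = 3.808 kg (target 3.808 kg)
Glass-mass sanity pass: Σ batch − LOI loss = 250.0 kg (per-oxide target masses sum to 250.0 kg; with the basis standing at 250.0 kg — rounding explains the deltas).
Batch grand total — Σ batch = 266.0 kg; loss to ignition Σ batch·LOI = 16.03 kg; yield = glass ÷ total batch = 93.98%.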